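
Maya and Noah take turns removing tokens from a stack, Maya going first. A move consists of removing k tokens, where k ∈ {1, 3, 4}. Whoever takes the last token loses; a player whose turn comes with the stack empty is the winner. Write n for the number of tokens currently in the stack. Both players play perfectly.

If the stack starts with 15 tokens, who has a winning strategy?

Noah wins.

Build the W/L table. Terminal = W. A non-terminal position is W if it has a move to some L; otherwise it is L.
n=0: no move; the opponent has just taken the last token and therefore loses → W
n=1: only reaches 0(W), which is W → L
n=2: reaches L-position 1 → W
n=3: only reaches 2(W), 0(W), all W → L
n=4: reaches L-position 3 → W
n=5: reaches L-position 1 → W
n=6: reaches L-position 3 → W
n=7: reaches L-position 3 → W
n=8: only reaches 7(W), 5(W), 4(W), all W → L
n=9: reaches L-position 8 → W
n=10: only reaches 9(W), 7(W), 6(W), all W → L
n=11: reaches L-position 10 → W
n=12: reaches L-position 8 → W
n=13: reaches L-position 10 → W
n=14: reaches L-position 10 → W
n=15: only reaches 14(W), 12(W), 11(W), all W → L
The starting position 15 is L: whatever Maya does, the opponent receives a W position.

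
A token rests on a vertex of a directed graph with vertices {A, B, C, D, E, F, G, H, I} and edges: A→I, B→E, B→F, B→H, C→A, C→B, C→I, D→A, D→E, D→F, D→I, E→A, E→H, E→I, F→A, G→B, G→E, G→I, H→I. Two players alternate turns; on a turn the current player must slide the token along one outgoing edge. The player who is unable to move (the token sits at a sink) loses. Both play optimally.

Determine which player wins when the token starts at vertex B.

Compute win/loss labels from the base case upward. A position with no move is L. Any other position is W if it can reach an L in one move, else L.
Every edge goes from a vertex to one that appears earlier in the order I, A, F, H, E, D, B, G, C, so processing vertices in that order labels each vertex after all of its successors.
I: no outgoing edge → L
A: reaches L-position I → W
F: only reaches A(W), which is W → L
H: reaches L-position I → W
E: reaches L-position I → W
D: reaches L-position F → W
B: reaches L-position F → W
G: reaches L-position I → W
C: reaches L-position I → W
From B the player to move can move to F, reaching an L position.

The first player wins.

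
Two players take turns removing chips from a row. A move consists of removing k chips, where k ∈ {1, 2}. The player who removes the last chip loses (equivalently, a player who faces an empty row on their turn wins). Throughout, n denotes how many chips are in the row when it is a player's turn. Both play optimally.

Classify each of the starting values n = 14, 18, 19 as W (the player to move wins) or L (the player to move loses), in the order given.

14: W, 18: W, 19: L

Label each position W (a win for the player to move) or L (a loss). A position with no legal move is W; any other position is W exactly when some move reaches an L, and L when every move reaches a W.
n=0: no move; the opponent has just taken the last chip and therefore loses → W
n=1: the only move is to 0(W), a W ⇒ L
n=2: can move to 1, which is L ⇒ W
n=3: can move to 1, which is L ⇒ W
n=4: moves to 3(W), 2(W); every one is W ⇒ L
n=5: can move to 4, which is L ⇒ W
n=6: can move to 4, which is L ⇒ W
n=7: moves to 6(W), 5(W); every one is W ⇒ L
n=8: can move to 7, which is L ⇒ W
n=9: can move to 7, which is L ⇒ W
n=10: moves to 9(W), 8(W); every one is W ⇒ L
n=11: can move to 10, which is L ⇒ W
n=12: can move to 10, which is L ⇒ W
n=13: moves to 12(W), 11(W); every one is W ⇒ L
n=14: can move to 13, which is L ⇒ W
n=15: can move to 13, which is L ⇒ W
n=16: moves to 15(W), 14(W); every one is W ⇒ L
n=17: can move to 16, which is L ⇒ W
n=18: can move to 16, which is L ⇒ W
n=19: moves to 18(W), 17(W); every one is W ⇒ L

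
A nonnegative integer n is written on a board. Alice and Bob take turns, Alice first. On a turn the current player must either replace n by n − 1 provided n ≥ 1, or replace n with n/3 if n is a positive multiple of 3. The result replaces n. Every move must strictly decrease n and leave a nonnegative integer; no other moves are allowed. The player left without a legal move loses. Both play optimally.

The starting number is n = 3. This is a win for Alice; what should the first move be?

Use the standard recursion: the mover loses at a terminal position; elsewhere, the mover wins exactly when some move hands the opponent an L position.
n=0: no move → L
n=1: W (go to 0, an L position)
n=2: L (sole option 1(W) is W)
n=3: W (go to 2, an L position)
From 3, the L positions reachable in one move are: 2.

Move to 2.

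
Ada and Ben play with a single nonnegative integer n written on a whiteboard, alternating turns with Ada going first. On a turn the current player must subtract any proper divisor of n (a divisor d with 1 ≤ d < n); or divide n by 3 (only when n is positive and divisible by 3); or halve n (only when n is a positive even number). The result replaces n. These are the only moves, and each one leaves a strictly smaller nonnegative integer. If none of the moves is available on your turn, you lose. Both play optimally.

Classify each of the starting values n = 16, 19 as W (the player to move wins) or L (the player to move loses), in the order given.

16: W, 19: L

Use the standard recursion: the mover loses at a terminal position; elsewhere, the mover wins exactly when some move hands the opponent an L position.
n=0: no move → L
n=1: no move → L
n=2: →1(L), so W
n=3: →1(L), so W
n=4: →2(W), 3(W) — all W, so L
n=5: →4(L), so W
n=6: →4(L), so W
n=7: →6(W) only, which is W, so L
n=8: →4(L), so W
n=9: →3(W), 6(W), 8(W) — all W, so L
n=10: →9(L), so W
n=11: →10(W) only, which is W, so L
n=12: →4(L), so W
n=13: →12(W) only, which is W, so L
n=14: →7(L), so W
n=15: →5(W), 10(W), 12(W), 14(W) — all W, so L
n=16: →15(L), so W
n=17: →16(W) only, which is W, so L
n=18: →9(L), so W
n=19: →18(W) only, which is W, so L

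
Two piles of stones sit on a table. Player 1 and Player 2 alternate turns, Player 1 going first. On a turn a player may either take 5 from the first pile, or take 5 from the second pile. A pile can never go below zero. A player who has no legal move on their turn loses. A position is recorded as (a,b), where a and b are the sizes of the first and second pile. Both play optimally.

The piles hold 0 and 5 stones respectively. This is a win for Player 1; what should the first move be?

Build the W/L table. Terminal = L. A non-terminal position is W if it has a move to some L; otherwise it is L.
No move ever increases a pile, so every position that can arise here has a ≤ 0 and b ≤ 5; it is enough to label the cells with 0 ≤ a ≤ 0 and 0 ≤ b ≤ 5.
Every move lowers a or b (never raises either), so fill the grid row by row in increasing a, and left to right within a row: each cell's successors are then already labelled.
      b=0  b=1  b=2  b=3  b=4  b=5
a=0:    L    L    L    L    L    W
Cells with no legal move (terminal, hence L): (0,0), (0,1), (0,2), (0,3), (0,4).
Every other cell has at least one move into one of the L cells above, so it is W.
From (0,5), the L positions reachable in one move are: (0,0).

Move to (0,0).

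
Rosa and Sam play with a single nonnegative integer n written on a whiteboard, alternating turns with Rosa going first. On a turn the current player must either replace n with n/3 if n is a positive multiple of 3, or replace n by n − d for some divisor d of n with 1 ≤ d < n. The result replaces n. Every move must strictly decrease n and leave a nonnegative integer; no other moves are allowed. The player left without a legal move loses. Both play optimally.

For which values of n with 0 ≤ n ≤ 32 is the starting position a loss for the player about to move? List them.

0, 1, 4, 7, 9, 11, 13, 15, 17, 19, 23, 25, 28, 31

Build the W/L table. Terminal = L. A non-terminal position is W if it has a move to some L; otherwise it is L.
n=0: no move → L
n=1: no move → L
n=2: W (go to 1, an L position)
n=3: W (go to 1, an L position)
n=4: L (options 2(W), 3(W) are all W)
n=5: W (go to 4, an L position)
n=6: W (go to 4, an L position)
n=7: L (sole option 6(W) is W)
n=8: W (go to 4, an L position)
n=9: L (options 3(W), 6(W), 8(W) are all W)
n=10: W (go to 9, an L position)
n=11: L (sole option 10(W) is W)
n=12: W (go to 4, an L position)
n=13: L (sole option 12(W) is W)
n=14: W (go to 7, an L position)
n=15: L (options 5(W), 10(W), 12(W), 14(W) are all W)
n=16: W (go to 15, an L position)
n=17: L (sole option 16(W) is W)
n=18: W (go to 9, an L position)
n=19: L (sole option 18(W) is W)
n=20: W (go to 15, an L position)
n=21: W (go to 7, an L position)
n=22: W (go to 11, an L position)
n=23: L (sole option 22(W) is W)
n=24: W (go to 23, an L position)
n=25: L (options 20(W), 24(W) are all W)
n=26: W (go to 13, an L position)
n=27: W (go to 9, an L position)
n=28: L (options 14(W), 21(W), 24(W), 26(W), 27(W) are all W)
n=29: W (go to 28, an L position)
n=30: W (go to 15, an L position)
n=31: L (sole option 30(W) is W)
n=32: W (go to 28, an L position)
Reading off the rows marked L gives the requested list; there are 14 such values of n.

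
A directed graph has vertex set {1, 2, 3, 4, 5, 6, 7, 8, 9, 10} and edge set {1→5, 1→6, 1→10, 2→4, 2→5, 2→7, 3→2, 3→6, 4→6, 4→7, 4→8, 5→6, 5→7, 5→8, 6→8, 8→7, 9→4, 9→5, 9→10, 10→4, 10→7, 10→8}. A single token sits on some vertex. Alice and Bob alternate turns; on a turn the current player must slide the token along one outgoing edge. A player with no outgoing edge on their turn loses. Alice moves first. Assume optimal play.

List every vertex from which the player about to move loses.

Positions with no move are L. A position that does have a move is losing for the player to move precisely when every available move leads to a winning position for the opponent. Fill in the labels:
Every edge goes from a vertex to one that appears earlier in the order 7, 8, 6, 4, 10, 5, 1, 2, 9, 3, so processing vertices in that order labels each vertex after all of its successors.
7: no outgoing edge → L
8: reaches L-position 7 → W
6: only reaches 8(W), which is W → L
4: reaches L-position 6 → W
10: reaches L-position 7 → W
5: reaches L-position 6 → W
1: reaches L-position 6 → W
2: reaches L-position 7 → W
9: only reaches 5(W), 10(W), 4(W), all W → L
3: reaches L-position 6 → W
The losing starting vertices are exactly the entries labelled L in this table (3 of them).

6, 7, 9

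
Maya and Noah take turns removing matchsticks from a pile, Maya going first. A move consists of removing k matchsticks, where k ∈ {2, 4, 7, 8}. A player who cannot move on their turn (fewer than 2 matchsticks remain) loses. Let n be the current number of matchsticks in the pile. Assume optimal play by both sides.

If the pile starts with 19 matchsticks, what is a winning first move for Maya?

Remove 2, leaving 17.

Work bottom-up. With no move the player to move loses. Otherwise the position is W if at least one move leads to an L position for the opponent, and L if every move leads to a W.
n=0: no move → L
n=1: no move → L
n=2: reaches L-position 0 → W
n=3: reaches L-position 1 → W
n=4: reaches L-position 0 → W
n=5: reaches L-position 1 → W
n=6: only reaches 4(W), 2(W), all W → L
n=7: reaches L-position 0 → W
n=8: reaches L-position 6 → W
n=9: reaches L-position 1 → W
n=10: reaches L-position 6 → W
n=11: only reaches 9(W), 7(W), 4(W), 3(W), all W → L
n=12: only reaches 10(W), 8(W), 5(W), 4(W), all W → L
n=13: reaches L-position 11 → W
n=14: reaches L-position 12 → W
n=15: reaches L-position 11 → W
n=16: reaches L-position 12 → W
n=17: only reaches 15(W), 13(W), 10(W), 9(W), all W → L
n=18: reaches L-position 11 → W
n=19: reaches L-position 17 → W
From 19, the L positions reachable in one move are: 17, 12, 11. Any move reaching one of these is winning.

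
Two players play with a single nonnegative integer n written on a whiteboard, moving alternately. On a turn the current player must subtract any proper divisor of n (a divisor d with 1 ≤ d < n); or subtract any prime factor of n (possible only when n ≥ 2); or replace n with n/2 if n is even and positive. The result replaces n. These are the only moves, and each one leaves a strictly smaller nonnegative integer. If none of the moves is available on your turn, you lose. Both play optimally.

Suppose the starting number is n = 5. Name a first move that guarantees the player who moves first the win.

Build the W/L table. Terminal = L. A non-terminal position is W if it has a move to some L; otherwise it is L.
n=0: no move → L
n=1: no move → L
n=2: reaches L-position 0 → W
n=3: reaches L-position 0 → W
n=4: only reaches 2(W), 3(W), all W → L
n=5: reaches L-position 0 → W
From 5, the L positions reachable in one move are: 0, 4. Any move reaching one of these is winning.

Move to 0.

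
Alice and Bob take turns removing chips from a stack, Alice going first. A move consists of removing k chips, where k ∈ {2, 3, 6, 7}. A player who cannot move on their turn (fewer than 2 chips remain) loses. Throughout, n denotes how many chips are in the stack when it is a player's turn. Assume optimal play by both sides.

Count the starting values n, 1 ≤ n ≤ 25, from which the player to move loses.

8

Work bottom-up. With no move the player to move loses. Otherwise the position is W if at least one move leads to an L position for the opponent, and L if every move leads to a W.
n=0: no move → L
n=1: no move → L
n=2: W (go to 0, an L position)
n=3: W (go to 1, an L position)
n=4: W (go to 1, an L position)
n=5: L (options 3(W), 2(W) are all W)
n=6: W (go to 0, an L position)
n=7: W (go to 5, an L position)
n=8: W (go to 5, an L position)
n=9: L (options 7(W), 6(W), 3(W), 2(W) are all W)
n=10: L (options 8(W), 7(W), 4(W), 3(W) are all W)
n=11: W (go to 9, an L position)
n=12: W (go to 10, an L position)
n=13: W (go to 10, an L position)
n=14: L (options 12(W), 11(W), 8(W), 7(W) are all W)
n=15: W (go to 9, an L position)
n=16: W (go to 14, an L position)
n=17: W (go to 14, an L position)
n=18: L (options 16(W), 15(W), 12(W), 11(W) are all W)
n=19: L (options 17(W), 16(W), 13(W), 12(W) are all W)
n=20: W (go to 18, an L position)
n=21: W (go to 19, an L position)
n=22: W (go to 19, an L position)
n=23: L (options 21(W), 20(W), 17(W), 16(W) are all W)
n=24: W (go to 18, an L position)
n=25: W (go to 23, an L position)
L entries with 1 ≤ n ≤ 25 (n=0 is outside the asked range and is not counted): n = 1, 5, 9, 10, 14, 18, 19, 23; that makes 8.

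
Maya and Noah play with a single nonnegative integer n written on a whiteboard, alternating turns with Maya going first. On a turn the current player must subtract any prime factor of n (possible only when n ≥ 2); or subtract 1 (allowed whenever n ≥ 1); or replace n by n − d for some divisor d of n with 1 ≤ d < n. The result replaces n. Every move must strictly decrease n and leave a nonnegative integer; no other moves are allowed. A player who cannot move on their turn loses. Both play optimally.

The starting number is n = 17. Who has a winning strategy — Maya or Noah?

Maya wins.

Compute win/loss labels from the base case upward. A position with no move is L. Any other position is W if it can reach an L in one move, else L.
n=0: no move → L
n=1: can move to 0, which is L ⇒ W
n=2: can move to 0, which is L ⇒ W
n=3: can move to 0, which is L ⇒ W
n=4: moves to 2(W), 3(W); every one is W ⇒ L
n=5: can move to 0, which is L ⇒ W
n=6: can move to 4, which is L ⇒ W
n=7: can move to 0, which is L ⇒ W
n=8: can move to 4, which is L ⇒ W
n=9: moves to 6(W), 8(W); every one is W ⇒ L
n=10: can move to 9, which is L ⇒ W
n=11: can move to 0, which is L ⇒ W
n=12: can move to 9, which is L ⇒ W
n=13: can move to 0, which is L ⇒ W
n=14: moves to 7(W), 12(W), 13(W); every one is W ⇒ L
n=15: can move to 14, which is L ⇒ W
n=16: can move to 14, which is L ⇒ W
n=17: can move to 0, which is L ⇒ W
From 17 Maya can move to 0, reaching an L position.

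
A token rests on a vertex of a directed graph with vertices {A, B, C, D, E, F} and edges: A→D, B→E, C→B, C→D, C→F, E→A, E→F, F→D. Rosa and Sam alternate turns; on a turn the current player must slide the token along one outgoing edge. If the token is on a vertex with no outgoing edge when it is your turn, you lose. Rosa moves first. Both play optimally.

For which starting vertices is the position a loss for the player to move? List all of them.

Build the W/L table. Terminal = L. A non-terminal position is W if it has a move to some L; otherwise it is L.
Every edge goes from a vertex to one that appears earlier in the order D, A, F, E, B, C, so processing vertices in that order labels each vertex after all of its successors.
D: no outgoing edge → L
A: reaches L-position D → W
F: reaches L-position D → W
E: only reaches F(W), A(W), all W → L
B: reaches L-position E → W
C: reaches L-position D → W
The losing starting vertices are exactly the entries labelled L in this table (2 of them).

D, E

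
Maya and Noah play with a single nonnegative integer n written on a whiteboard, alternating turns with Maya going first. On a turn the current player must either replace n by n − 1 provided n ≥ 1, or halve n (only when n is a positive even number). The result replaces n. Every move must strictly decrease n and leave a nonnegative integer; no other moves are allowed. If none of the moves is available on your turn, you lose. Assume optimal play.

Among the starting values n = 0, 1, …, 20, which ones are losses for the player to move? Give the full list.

0, 2, 5, 7, 9, 11, 13, 15, 17, 19

Label each position W (a win for the player to move) or L (a loss). A position with no legal move is L; any other position is W exactly when some move reaches an L, and L when every move reaches a W.
n=0: no move → L
n=1: →0(L), so W
n=2: →1(W) only, which is W, so L
n=3: →2(L), so W
n=4: →2(L), so W
n=5: →4(W) only, which is W, so L
n=6: →5(L), so W
n=7: →6(W) only, which is W, so L
n=8: →7(L), so W
n=9: →8(W) only, which is W, so L
n=10: →5(L), so W
n=11: →10(W) only, which is W, so L
n=12: →11(L), so W
n=13: →12(W) only, which is W, so L
n=14: →7(L), so W
n=15: →14(W) only, which is W, so L
n=16: →15(L), so W
n=17: →16(W) only, which is W, so L
n=18: →9(L), so W
n=19: →18(W) only, which is W, so L
n=20: →19(L), so W
Reading off the rows marked L gives the requested list; there are 10 such values of n.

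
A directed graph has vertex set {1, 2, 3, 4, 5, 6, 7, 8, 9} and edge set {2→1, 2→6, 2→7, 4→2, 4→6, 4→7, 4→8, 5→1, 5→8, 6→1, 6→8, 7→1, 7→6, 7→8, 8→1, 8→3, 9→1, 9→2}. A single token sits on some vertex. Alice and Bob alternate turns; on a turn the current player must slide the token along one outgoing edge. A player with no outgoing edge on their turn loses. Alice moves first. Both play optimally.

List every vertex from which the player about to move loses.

1, 3, 4

Positions with no move are L. A position that does have a move is losing for the player to move precisely when every available move leads to a winning position for the opponent. Fill in the labels:
Every edge goes from a vertex to one that appears earlier in the order 1, 3, 8, 6, 7, 2, 9, 4, 5, so processing vertices in that order labels each vertex after all of its successors.
1: no outgoing edge → L
3: no outgoing edge → L
8: W (go to 3, an L position)
6: W (go to 1, an L position)
7: W (go to 1, an L position)
2: W (go to 1, an L position)
9: W (go to 1, an L position)
4: L (options 2(W), 7(W), 6(W), 8(W) are all W)
5: W (go to 1, an L position)
Reading off the rows marked L gives the requested list; there are 3 such vertices.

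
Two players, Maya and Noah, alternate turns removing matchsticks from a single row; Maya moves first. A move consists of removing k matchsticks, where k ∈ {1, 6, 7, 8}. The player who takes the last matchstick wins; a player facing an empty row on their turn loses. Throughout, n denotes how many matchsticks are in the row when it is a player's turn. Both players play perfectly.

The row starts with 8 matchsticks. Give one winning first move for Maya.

Remove 6, leaving 2.

Compute win/loss labels from the base case upward. A position with no move is L. Any other position is W if it can reach an L in one move, else L.
n=0: no move → L
n=1: →0(L), so W
n=2: →1(W) only, which is W, so L
n=3: →2(L), so W
n=4: →3(W) only, which is W, so L
n=5: →4(L), so W
n=6: →0(L), so W
n=7: →0(L), so W
n=8: →2(L), so W
From 8, the L positions reachable in one move are: 2, 0. Any move reaching one of these is winning.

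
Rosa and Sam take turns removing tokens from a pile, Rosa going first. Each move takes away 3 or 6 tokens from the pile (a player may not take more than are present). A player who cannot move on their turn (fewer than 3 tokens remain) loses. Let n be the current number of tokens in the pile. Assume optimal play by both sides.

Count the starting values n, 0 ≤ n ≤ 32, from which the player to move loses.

Positions with no move are L. A position that does have a move is losing for the player to move precisely when every available move leads to a winning position for the opponent. Fill in the labels:
n=0: no move → L
n=1: no move → L
n=2: no move → L
n=3: W (go to 0, an L position)
n=4: W (go to 1, an L position)
n=5: W (go to 2, an L position)
n=6: W (go to 0, an L position)
n=7: W (go to 1, an L position)
n=8: W (go to 2, an L position)
n=9: L (options 6(W), 3(W) are all W)
n=10: L (options 7(W), 4(W) are all W)
n=11: L (options 8(W), 5(W) are all W)
n=12: W (go to 9, an L position)
n=13: W (go to 10, an L position)
n=14: W (go to 11, an L position)
n=15: W (go to 9, an L position)
n=16: W (go to 10, an L position)
n=17: W (go to 11, an L position)
n=18: L (options 15(W), 12(W) are all W)
n=19: L (options 16(W), 13(W) are all W)
n=20: L (options 17(W), 14(W) are all W)
n=21: W (go to 18, an L position)
n=22: W (go to 19, an L position)
n=23: W (go to 20, an L position)
n=24: W (go to 18, an L position)
n=25: W (go to 19, an L position)
n=26: W (go to 20, an L position)
n=27: L (options 24(W), 21(W) are all W)
n=28: L (options 25(W), 22(W) are all W)
n=29: L (options 26(W), 23(W) are all W)
n=30: W (go to 27, an L position)
n=31: W (go to 28, an L position)
n=32: W (go to 29, an L position)
L entries with 0 ≤ n ≤ 32: n = 0, 1, 2, 9, 10, 11, 18, 19, 20, 27, 28, 29; that makes 12.

12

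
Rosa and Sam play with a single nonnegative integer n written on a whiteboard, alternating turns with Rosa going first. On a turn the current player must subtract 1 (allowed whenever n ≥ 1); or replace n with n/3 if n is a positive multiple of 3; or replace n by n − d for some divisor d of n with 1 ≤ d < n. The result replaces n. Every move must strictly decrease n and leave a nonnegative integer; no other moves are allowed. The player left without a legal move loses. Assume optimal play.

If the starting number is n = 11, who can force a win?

Label each position W (a win for the player to move) or L (a loss). A position with no legal move is L; any other position is W exactly when some move reaches an L, and L when every move reaches a W.
n=0: no move → L
n=1: →0(L), so W
n=2: →1(W) only, which is W, so L
n=3: →2(L), so W
n=4: →2(L), so W
n=5: →4(W) only, which is W, so L
n=6: →2(L), so W
n=7: →6(W) only, which is W, so L
n=8: →7(L), so W
n=9: →3(W), 6(W), 8(W) — all W, so L
n=10: →5(L), so W
n=11: →10(W) only, which is W, so L
Every move from 11 reaches a W position, so the mover loses.

Sam wins.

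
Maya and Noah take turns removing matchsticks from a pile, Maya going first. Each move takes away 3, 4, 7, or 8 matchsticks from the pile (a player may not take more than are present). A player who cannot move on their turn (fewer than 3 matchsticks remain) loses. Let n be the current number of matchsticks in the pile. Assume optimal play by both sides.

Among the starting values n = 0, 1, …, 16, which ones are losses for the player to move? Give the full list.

0, 1, 2, 11, 12, 13

Classify positions by backward induction: terminal positions (no move available) are L. From any other position, the mover wins iff some move reaches an L.
n=0: no move → L
n=1: no move → L
n=2: no move → L
n=3: can move to 0, which is L ⇒ W
n=4: can move to 1, which is L ⇒ W
n=5: can move to 2, which is L ⇒ W
n=6: can move to 2, which is L ⇒ W
n=7: can move to 0, which is L ⇒ W
n=8: can move to 1, which is L ⇒ W
n=9: can move to 2, which is L ⇒ W
n=10: can move to 2, which is L ⇒ W
n=11: moves to 8(W), 7(W), 4(W), 3(W); every one is W ⇒ L
n=12: moves to 9(W), 8(W), 5(W), 4(W); every one is W ⇒ L
n=13: moves to 10(W), 9(W), 6(W), 5(W); every one is W ⇒ L
n=14: can move to 11, which is L ⇒ W
n=15: can move to 12, which is L ⇒ W
n=16: can move to 13, which is L ⇒ W
The losing starting values of n are exactly the entries labelled L in this table (6 of them).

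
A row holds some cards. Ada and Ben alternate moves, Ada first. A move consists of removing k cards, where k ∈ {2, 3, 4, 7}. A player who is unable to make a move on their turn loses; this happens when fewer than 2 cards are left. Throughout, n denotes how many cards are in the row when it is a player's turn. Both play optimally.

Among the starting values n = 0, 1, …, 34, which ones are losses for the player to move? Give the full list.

Label each position W (a win for the player to move) or L (a loss). A position with no legal move is L; any other position is W exactly when some move reaches an L, and L when every move reaches a W.
n=0: no move → L
n=1: no move → L
n=2: →0(L), so W
n=3: →1(L), so W
n=4: →1(L), so W
n=5: →1(L), so W
n=6: →4(W), 3(W), 2(W) — all W, so L
n=7: →0(L), so W
n=8: →6(L), so W
n=9: →6(L), so W
n=10: →6(L), so W
n=11: →9(W), 8(W), 7(W), 4(W) — all W, so L
n=12: →10(W), 9(W), 8(W), 5(W) — all W, so L
n=13: →11(L), so W
n=14: →12(L), so W
n=15: →12(L), so W
n=16: →12(L), so W
n=17: →15(W), 14(W), 13(W), 10(W) — all W, so L
n=18: →11(L), so W
n=19: →17(L), so W
n=20: →17(L), so W
n=21: →17(L), so W
n=22: →20(W), 19(W), 18(W), 15(W) — all W, so L
n=23: →21(W), 20(W), 19(W), 16(W) — all W, so L
n=24: →22(L), so W
n=25: →23(L), so W
n=26: →23(L), so W
n=27: →23(L), so W
n=28: →26(W), 25(W), 24(W), 21(W) — all W, so L
n=29: →22(L), so W
n=30: →28(L), so W
n=31: →28(L), so W
n=32: →28(L), so W
n=33: →31(W), 30(W), 29(W), 26(W) — all W, so L
n=34: →32(W), 31(W), 30(W), 27(W) — all W, so L
The losing starting values of n are exactly the entries labelled L in this table (11 of them).

0, 1, 6, 11, 12, 17, 22, 23, 28, 33, 34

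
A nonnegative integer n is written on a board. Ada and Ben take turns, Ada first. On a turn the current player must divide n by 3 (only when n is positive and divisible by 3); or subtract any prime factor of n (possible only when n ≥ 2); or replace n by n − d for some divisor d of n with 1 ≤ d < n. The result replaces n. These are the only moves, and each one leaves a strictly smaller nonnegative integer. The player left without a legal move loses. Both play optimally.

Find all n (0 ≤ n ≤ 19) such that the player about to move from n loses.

0, 1, 4, 9, 14

Label each position W (a win for the player to move) or L (a loss). A position with no legal move is L; any other position is W exactly when some move reaches an L, and L when every move reaches a W.
n=0: no move → L
n=1: no move → L
n=2: can move to 0, which is L ⇒ W
n=3: can move to 0, which is L ⇒ W
n=4: moves to 2(W), 3(W); every one is W ⇒ L
n=5: can move to 0, which is L ⇒ W
n=6: can move to 4, which is L ⇒ W
n=7: can move to 0, which is L ⇒ W
n=8: can move to 4, which is L ⇒ W
n=9: moves to 3(W), 6(W), 8(W); every one is W ⇒ L
n=10: can move to 9, which is L ⇒ W
n=11: can move to 0, which is L ⇒ W
n=12: can move to 4, which is L ⇒ W
n=13: can move to 0, which is L ⇒ W
n=14: moves to 7(W), 12(W), 13(W); every one is W ⇒ L
n=15: can move to 14, which is L ⇒ W
n=16: can move to 14, which is L ⇒ W
n=17: can move to 0, which is L ⇒ W
n=18: can move to 9, which is L ⇒ W
n=19: can move to 0, which is L ⇒ W
The losing starting values of n are exactly the entries labelled L in this table (5 of them).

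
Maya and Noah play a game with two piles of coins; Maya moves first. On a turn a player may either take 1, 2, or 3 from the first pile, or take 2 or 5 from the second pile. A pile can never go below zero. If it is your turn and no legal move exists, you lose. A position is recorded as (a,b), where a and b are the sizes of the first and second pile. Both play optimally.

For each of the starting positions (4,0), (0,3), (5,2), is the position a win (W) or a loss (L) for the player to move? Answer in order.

(4,0): L, (0,3): W, (5,2): L

Work bottom-up. With no move the player to move loses. Otherwise the position is W if at least one move leads to an L position for the opponent, and L if every move leads to a W.
No move ever increases a pile, so every position that can arise here has a ≤ 5 and b ≤ 3; it is enough to label the cells with 0 ≤ a ≤ 5 and 0 ≤ b ≤ 3.
Every move lowers a or b (never raises either), so fill the grid row by row in increasing a, and left to right within a row: each cell's successors are then already labelled.
      b=0  b=1  b=2  b=3
a=0:    L    L    W    W
a=1:    W    W    L    L
a=2:    W    W    W    W
a=3:    W    W    W    W
a=4:    L    L    W    W
a=5:    W    W    L    L
Cells with no legal move (terminal, hence L): (0,0), (0,1).
The remaining L cells, each justified by listing all of its moves:
(1,2): →(0,2)(W), (1,0)(W) — all W, so L
(1,3): →(0,3)(W), (1,1)(W) — all W, so L
(4,0): →(3,0)(W), (2,0)(W), (1,0)(W) — all W, so L
(4,1): →(3,1)(W), (2,1)(W), (1,1)(W) — all W, so L
(5,2): →(4,2)(W), (3,2)(W), (2,2)(W), (5,0)(W) — all W, so L
(5,3): →(4,3)(W), (3,3)(W), (2,3)(W), (5,1)(W) — all W, so L
Every other cell has at least one move into one of the L cells above, so it is W.
(4,0): one of the L cells justified above, so L
(0,3): the move to (0,1) reaches an L cell, so W
(5,2): one of the L cells justified above, so L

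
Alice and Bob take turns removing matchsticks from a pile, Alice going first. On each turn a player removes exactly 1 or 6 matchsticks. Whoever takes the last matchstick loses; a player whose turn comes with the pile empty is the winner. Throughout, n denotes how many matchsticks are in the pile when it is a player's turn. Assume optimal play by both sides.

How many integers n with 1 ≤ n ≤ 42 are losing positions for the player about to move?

Label each position W (a win for the player to move) or L (a loss). A position with no legal move is W; any other position is W exactly when some move reaches an L, and L when every move reaches a W.
n=0: no move; the opponent has just taken the last matchstick and therefore loses → W
n=1: L (sole option 0(W) is W)
n=2: W (go to 1, an L position)
n=3: L (sole option 2(W) is W)
n=4: W (go to 3, an L position)
n=5: L (sole option 4(W) is W)
n=6: W (go to 5, an L position)
n=7: W (go to 1, an L position)
n=8: L (options 7(W), 2(W) are all W)
n=9: W (go to 8, an L position)
n=10: L (options 9(W), 4(W) are all W)
n=11: W (go to 10, an L position)
n=12: L (options 11(W), 6(W) are all W)
n=13: W (go to 12, an L position)
n=14: W (go to 8, an L position)
n=15: L (options 14(W), 9(W) are all W)
n=16: W (go to 15, an L position)
n=17: L (options 16(W), 11(W) are all W)
n=18: W (go to 17, an L position)
n=19: L (options 18(W), 13(W) are all W)
n=20: W (go to 19, an L position)
n=21: W (go to 15, an L position)
n=22: L (options 21(W), 16(W) are all W)
n=23: W (go to 22, an L position)
n=24: L (options 23(W), 18(W) are all W)
n=25: W (go to 24, an L position)
n=26: L (options 25(W), 20(W) are all W)
n=27: W (go to 26, an L position)
n=28: W (go to 22, an L position)
n=29: L (options 28(W), 23(W) are all W)
n=30: W (go to 29, an L position)
n=31: L (options 30(W), 25(W) are all W)
n=32: W (go to 31, an L position)
n=33: L (options 32(W), 27(W) are all W)
n=34: W (go to 33, an L position)
n=35: W (go to 29, an L position)
n=36: L (options 35(W), 30(W) are all W)
n=37: W (go to 36, an L position)
n=38: L (options 37(W), 32(W) are all W)
n=39: W (go to 38, an L position)
n=40: L (options 39(W), 34(W) are all W)
n=41: W (go to 40, an L position)
n=42: W (go to 36, an L position)
L entries with 1 ≤ n ≤ 42 (the range starts at n=1): n = 1, 3, 5, 8, 10, 12, 15, 17, 19, 22, 24, 26, 29, 31, 33, 36, 38, 40; that makes 18.

18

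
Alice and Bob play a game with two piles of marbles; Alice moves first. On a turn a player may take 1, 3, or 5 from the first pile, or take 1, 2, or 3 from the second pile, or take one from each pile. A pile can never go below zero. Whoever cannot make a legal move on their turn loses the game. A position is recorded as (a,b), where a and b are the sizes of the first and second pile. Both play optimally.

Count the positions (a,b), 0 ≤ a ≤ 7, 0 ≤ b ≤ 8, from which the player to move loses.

Positions with no move are L. A position that does have a move is losing for the player to move precisely when every available move leads to a winning position for the opponent. Fill in the labels:
Every move lowers a or b (never raises either), so fill the grid row by row in increasing a, and left to right within a row: each cell's successors are then already labelled.
      b=0  b=1  b=2  b=3  b=4  b=5  b=6  b=7  b=8
a=0:    L    W    W    W    L    W    W    W    L
a=1:    W    W    L    W    W    W    L    W    W
a=2:    L    W    W    W    L    W    W    W    L
a=3:    W    W    L    W    W    W    L    W    W
a=4:    L    W    W    W    L    W    W    W    L
a=5:    W    W    L    W    W    W    L    W    W
a=6:    L    W    W    W    L    W    W    W    L
a=7:    W    W    L    W    W    W    L    W    W
Cells with no legal move (terminal, hence L): (0,0).
The remaining L cells, each justified by listing all of its moves:
(0,4): L (options (0,3)(W), (0,2)(W), (0,1)(W) are all W)
(0,8): L (options (0,7)(W), (0,6)(W), (0,5)(W) are all W)
(1,2): L (options (0,2)(W), (1,1)(W), (1,0)(W), (0,1)(W) are all W)
(1,6): L (options (0,6)(W), (1,5)(W), (1,4)(W), (1,3)(W), (0,5)(W) are all W)
(2,0): L (sole option (1,0)(W) is W)
(2,4): L (options (1,4)(W), (2,3)(W), (2,2)(W), (2,1)(W), (1,3)(W) are all W)
(2,8): L (options (1,8)(W), (2,7)(W), (2,6)(W), (2,5)(W), (1,7)(W) are all W)
(3,2): L (options (2,2)(W), (0,2)(W), (3,1)(W), (3,0)(W), (2,1)(W) are all W)
(3,6): L (options (2,6)(W), (0,6)(W), (3,5)(W), (3,4)(W), (3,3)(W), (2,5)(W) are all W)
(4,0): L (options (3,0)(W), (1,0)(W) are all W)
(4,4): L (options (3,4)(W), (1,4)(W), (4,3)(W), (4,2)(W), (4,1)(W), (3,3)(W) are all W)
(4,8): L (options (3,8)(W), (1,8)(W), (4,7)(W), (4,6)(W), (4,5)(W), (3,7)(W) are all W)
(5,2): L (options (4,2)(W), (2,2)(W), (0,2)(W), (5,1)(W), (5,0)(W), (4,1)(W) are all W)
(5,6): L (options (4,6)(W), (2,6)(W), (0,6)(W), (5,5)(W), (5,4)(W), (5,3)(W), (4,5)(W) are all W)
(6,0): L (options (5,0)(W), (3,0)(W), (1,0)(W) are all W)
(6,4): L (options (5,4)(W), (3,4)(W), (1,4)(W), (6,3)(W), (6,2)(W), (6,1)(W), (5,3)(W) are all W)
(6,8): L (options (5,8)(W), (3,8)(W), (1,8)(W), (6,7)(W), (6,6)(W), (6,5)(W), (5,7)(W) are all W)
(7,2): L (options (6,2)(W), (4,2)(W), (2,2)(W), (7,1)(W), (7,0)(W), (6,1)(W) are all W)
(7,6): L (options (6,6)(W), (4,6)(W), (2,6)(W), (7,5)(W), (7,4)(W), (7,3)(W), (6,5)(W) are all W)
Every other cell has at least one move into one of the L cells above, so it is W.
L cells per row: a=0: 3, a=1: 2, a=2: 3, a=3: 2, a=4: 3, a=5: 2, a=6: 3, a=7: 2; total 20.

20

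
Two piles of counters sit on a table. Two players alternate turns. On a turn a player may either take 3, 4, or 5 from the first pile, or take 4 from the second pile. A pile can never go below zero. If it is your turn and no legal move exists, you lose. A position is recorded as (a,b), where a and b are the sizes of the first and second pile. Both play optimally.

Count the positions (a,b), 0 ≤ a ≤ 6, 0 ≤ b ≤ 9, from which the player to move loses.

Work bottom-up. With no move the player to move loses. Otherwise the position is W if at least one move leads to an L position for the opponent, and L if every move leads to a W.
Every move lowers a or b (never raises either), so fill the grid row by row in increasing a, and left to right within a row: each cell's successors are then already labelled.
      b=0  b=1  b=2  b=3  b=4  b=5  b=6  b=7  b=8  b=9
a=0:    L    L    L    L    W    W    W    W    L    L
a=1:    L    L    L    L    W    W    W    W    L    L
a=2:    L    L    L    L    W    W    W    W    L    L
a=3:    W    W    W    W    L    L    L    L    W    W
a=4:    W    W    W    W    L    L    L    L    W    W
a=5:    W    W    W    W    L    L    L    L    W    W
a=6:    W    W    W    W    W    W    W    W    W    W
Cells with no legal move (terminal, hence L): (0,0), (0,1), (0,2), (0,3), (1,0), (1,1), (1,2), (1,3), (2,0), (2,1), (2,2), (2,3).
The remaining L cells, each justified by listing all of its moves:
(0,8): the only move is to (0,4)(W), a W ⇒ L
(0,9): the only move is to (0,5)(W), a W ⇒ L
(1,8): the only move is to (1,4)(W), a W ⇒ L
(1,9): the only move is to (1,5)(W), a W ⇒ L
(2,8): the only move is to (2,4)(W), a W ⇒ L
(2,9): the only move is to (2,5)(W), a W ⇒ L
(3,4): moves to (0,4)(W), (3,0)(W); every one is W ⇒ L
(3,5): moves to (0,5)(W), (3,1)(W); every one is W ⇒ L
(3,6): moves to (0,6)(W), (3,2)(W); every one is W ⇒ L
(3,7): moves to (0,7)(W), (3,3)(W); every one is W ⇒ L
(4,4): moves to (1,4)(W), (0,4)(W), (4,0)(W); every one is W ⇒ L
(4,5): moves to (1,5)(W), (0,5)(W), (4,1)(W); every one is W ⇒ L
(4,6): moves to (1,6)(W), (0,6)(W), (4,2)(W); every one is W ⇒ L
(4,7): moves to (1,7)(W), (0,7)(W), (4,3)(W); every one is W ⇒ L
(5,4): moves to (2,4)(W), (1,4)(W), (0,4)(W), (5,0)(W); every one is W ⇒ L
(5,5): moves to (2,5)(W), (1,5)(W), (0,5)(W), (5,1)(W); every one is W ⇒ L
(5,6): moves to (2,6)(W), (1,6)(W), (0,6)(W), (5,2)(W); every one is W ⇒ L
(5,7): moves to (2,7)(W), (1,7)(W), (0,7)(W), (5,3)(W); every one is W ⇒ L
Every other cell has at least one move into one of the L cells above, so it is W.
L cells per row: a=0: 6, a=1: 6, a=2: 6, a=3: 4, a=4: 4, a=5: 4, a=6: 0; total 30.

30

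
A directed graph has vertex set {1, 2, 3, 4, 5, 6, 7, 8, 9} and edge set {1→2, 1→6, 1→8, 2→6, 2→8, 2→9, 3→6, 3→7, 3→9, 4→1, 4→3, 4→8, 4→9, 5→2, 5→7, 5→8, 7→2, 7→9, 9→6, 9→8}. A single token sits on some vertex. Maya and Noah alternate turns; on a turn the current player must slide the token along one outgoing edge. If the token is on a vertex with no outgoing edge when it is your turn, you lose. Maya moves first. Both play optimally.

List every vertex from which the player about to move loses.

6, 7, 8

Label each position W (a win for the player to move) or L (a loss). A position with no legal move is L; any other position is W exactly when some move reaches an L, and L when every move reaches a W.
Every edge goes from a vertex to one that appears earlier in the order 6, 8, 9, 2, 7, 3, 1, 4, 5, so processing vertices in that order labels each vertex after all of its successors.
6: no outgoing edge → L
8: no outgoing edge → L
9: →8(L), so W
2: →8(L), so W
7: →2(W), 9(W) — all W, so L
3: →7(L), so W
1: →8(L), so W
4: →8(L), so W
5: →7(L), so W
Reading off the rows marked L gives the requested list; there are 3 such vertices.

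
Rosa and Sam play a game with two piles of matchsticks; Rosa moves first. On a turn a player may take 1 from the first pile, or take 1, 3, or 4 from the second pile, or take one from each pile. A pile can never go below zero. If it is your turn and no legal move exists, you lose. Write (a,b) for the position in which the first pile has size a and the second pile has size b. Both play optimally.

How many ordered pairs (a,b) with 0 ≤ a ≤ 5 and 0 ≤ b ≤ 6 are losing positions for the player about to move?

Label each position W (a win for the player to move) or L (a loss). A position with no legal move is L; any other position is W exactly when some move reaches an L, and L when every move reaches a W.
Every move lowers a or b (never raises either), so fill the grid row by row in increasing a, and left to right within a row: each cell's successors are then already labelled.
      b=0  b=1  b=2  b=3  b=4  b=5  b=6
a=0:    L    W    L    W    W    W    W
a=1:    W    W    W    W    L    W    L
a=2:    L    W    L    W    W    W    W
a=3:    W    W    W    W    L    W    L
a=4:    L    W    L    W    W    W    W
a=5:    W    W    W    W    L    W    L
Cells with no legal move (terminal, hence L): (0,0).
The remaining L cells, each justified by listing all of its moves:
(0,2): only reaches (0,1)(W), which is W → L
(1,4): only reaches (0,4)(W), (1,3)(W), (1,1)(W), (1,0)(W), (0,3)(W), all W → L
(1,6): only reaches (0,6)(W), (1,5)(W), (1,3)(W), (1,2)(W), (0,5)(W), all W → L
(2,0): only reaches (1,0)(W), which is W → L
(2,2): only reaches (1,2)(W), (2,1)(W), (1,1)(W), all W → L
(3,4): only reaches (2,4)(W), (3,3)(W), (3,1)(W), (3,0)(W), (2,3)(W), all W → L
(3,6): only reaches (2,6)(W), (3,5)(W), (3,3)(W), (3,2)(W), (2,5)(W), all W → L
(4,0): only reaches (3,0)(W), which is W → L
(4,2): only reaches (3,2)(W), (4,1)(W), (3,1)(W), all W → L
(5,4): only reaches (4,4)(W), (5,3)(W), (5,1)(W), (5,0)(W), (4,3)(W), all W → L
(5,6): only reaches (4,6)(W), (5,5)(W), (5,3)(W), (5,2)(W), (4,5)(W), all W → L
Every other cell has at least one move into one of the L cells above, so it is W.
L cells per row: a=0: 2, a=1: 2, a=2: 2, a=3: 2, a=4: 2, a=5: 2; total 12.

12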